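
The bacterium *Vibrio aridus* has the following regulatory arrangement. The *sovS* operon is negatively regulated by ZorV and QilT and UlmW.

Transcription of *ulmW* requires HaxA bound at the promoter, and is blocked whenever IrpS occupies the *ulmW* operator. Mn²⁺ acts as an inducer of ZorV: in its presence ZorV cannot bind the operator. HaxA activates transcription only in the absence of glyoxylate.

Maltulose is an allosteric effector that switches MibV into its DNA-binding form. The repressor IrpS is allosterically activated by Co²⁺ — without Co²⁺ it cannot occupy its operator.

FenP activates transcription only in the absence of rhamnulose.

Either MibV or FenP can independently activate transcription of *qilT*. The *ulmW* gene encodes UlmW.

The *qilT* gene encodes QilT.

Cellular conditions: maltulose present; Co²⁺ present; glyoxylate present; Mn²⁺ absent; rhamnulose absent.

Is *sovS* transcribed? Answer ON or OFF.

OFF

Mn²⁺ is absent, so ZorV is active.
Maltulose is present, so MibV is active.
Rhamnulose is absent, so FenP is active.
Activator MibV is present, so *qilT* is transcribed.
So QilT is produced and active.
Co²⁺ is present, so IrpS is active.
Glyoxylate is present, so HaxA is inactive.
With repressor IrpS bound, *ulmW* is not transcribed.
So UlmW is not produced.
With repressor ZorV bound, *sovS* is not transcribed.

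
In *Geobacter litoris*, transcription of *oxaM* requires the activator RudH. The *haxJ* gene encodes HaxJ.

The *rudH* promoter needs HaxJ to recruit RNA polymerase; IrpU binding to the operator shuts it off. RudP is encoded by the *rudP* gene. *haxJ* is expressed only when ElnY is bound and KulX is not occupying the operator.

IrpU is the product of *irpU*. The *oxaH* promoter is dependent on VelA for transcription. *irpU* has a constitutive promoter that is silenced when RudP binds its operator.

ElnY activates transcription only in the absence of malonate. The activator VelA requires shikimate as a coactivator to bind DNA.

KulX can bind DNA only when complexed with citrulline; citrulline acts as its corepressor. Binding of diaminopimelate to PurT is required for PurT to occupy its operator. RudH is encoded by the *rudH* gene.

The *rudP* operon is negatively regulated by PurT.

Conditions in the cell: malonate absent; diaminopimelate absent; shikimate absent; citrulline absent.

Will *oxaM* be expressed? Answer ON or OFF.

Diaminopimelate is absent, so PurT is inactive.
With no repressor bound, *rudP* is transcribed.
So RudP is produced and active.
With repressor RudP bound, *irpU* is not transcribed.
So IrpU is not produced.
Malonate is absent, so ElnY is active.
Citrulline is absent, so KulX is inactive.
No repressor is bound and ElnY is active, so *haxJ* is transcribed.
So HaxJ is produced and active.
No repressor is bound and HaxJ is active, so *rudH* is transcribed.
So RudH is produced and active.
No repressor is bound and RudH is active, so *oxaM* is transcribed.

ON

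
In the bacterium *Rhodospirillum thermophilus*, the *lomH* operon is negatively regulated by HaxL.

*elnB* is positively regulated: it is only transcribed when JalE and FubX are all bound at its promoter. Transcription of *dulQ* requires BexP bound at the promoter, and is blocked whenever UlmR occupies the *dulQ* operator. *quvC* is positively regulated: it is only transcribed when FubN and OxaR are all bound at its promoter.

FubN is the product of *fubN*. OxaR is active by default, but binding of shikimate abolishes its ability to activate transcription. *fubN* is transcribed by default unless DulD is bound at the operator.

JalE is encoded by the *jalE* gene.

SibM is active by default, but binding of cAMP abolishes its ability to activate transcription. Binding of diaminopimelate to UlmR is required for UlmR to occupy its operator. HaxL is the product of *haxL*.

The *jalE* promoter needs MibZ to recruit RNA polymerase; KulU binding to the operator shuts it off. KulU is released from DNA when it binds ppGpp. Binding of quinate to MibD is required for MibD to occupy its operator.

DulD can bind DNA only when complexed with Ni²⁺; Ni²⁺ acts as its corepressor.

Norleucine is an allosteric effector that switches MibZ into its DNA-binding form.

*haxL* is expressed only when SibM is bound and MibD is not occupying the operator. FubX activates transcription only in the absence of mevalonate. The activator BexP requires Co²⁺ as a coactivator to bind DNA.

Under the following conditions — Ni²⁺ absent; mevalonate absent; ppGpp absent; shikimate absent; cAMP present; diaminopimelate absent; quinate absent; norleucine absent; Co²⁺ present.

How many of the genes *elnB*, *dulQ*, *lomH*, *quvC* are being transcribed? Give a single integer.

3

Norleucine is absent, so MibZ is inactive.
ppGpp is absent, so KulU is active.
With repressor KulU bound, *jalE* is not transcribed.
So JalE is not produced.
Mevalonate is absent, so FubX is active.
Required activator JalE is absent, so *elnB* is not transcribed.
→ *elnB* is OFF.
Diaminopimelate is absent, so UlmR is inactive.
Co²⁺ is present, so BexP is active.
No repressor is bound and BexP is active, so *dulQ* is transcribed.
→ *dulQ* is ON.
cAMP is present, so SibM is inactive.
Quinate is absent, so MibD is inactive.
Required activator SibM is absent, so *haxL* is not transcribed.
So HaxL is not produced.
With no repressor bound, *lomH* is transcribed.
→ *lomH* is ON.
Ni²⁺ is absent, so DulD is inactive.
With no repressor bound, *fubN* is transcribed.
So FubN is produced and active.
Shikimate is absent, so OxaR is active.
No repressor is bound and FubN and OxaR are active, so *quvC* is transcribed.
→ *quvC* is ON.
3 of the 4 genes are transcribed.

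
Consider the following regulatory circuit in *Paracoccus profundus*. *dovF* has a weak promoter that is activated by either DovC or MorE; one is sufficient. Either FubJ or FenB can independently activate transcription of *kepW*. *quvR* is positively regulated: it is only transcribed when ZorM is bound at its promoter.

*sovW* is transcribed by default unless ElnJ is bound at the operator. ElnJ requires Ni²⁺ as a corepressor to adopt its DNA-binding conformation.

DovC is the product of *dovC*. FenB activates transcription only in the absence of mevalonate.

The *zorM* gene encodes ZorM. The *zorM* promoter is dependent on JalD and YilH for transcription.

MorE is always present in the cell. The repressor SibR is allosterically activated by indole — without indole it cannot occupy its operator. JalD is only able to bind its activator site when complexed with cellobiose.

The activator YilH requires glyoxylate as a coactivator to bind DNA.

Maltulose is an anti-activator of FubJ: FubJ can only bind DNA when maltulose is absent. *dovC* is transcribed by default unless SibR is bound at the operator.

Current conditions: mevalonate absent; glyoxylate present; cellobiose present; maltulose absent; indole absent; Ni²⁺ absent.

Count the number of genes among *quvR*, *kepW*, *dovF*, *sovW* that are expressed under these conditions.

4

Cellobiose is present, so JalD is active.
Glyoxylate is present, so YilH is active.
No repressor is bound and JalD and YilH are active, so *zorM* is transcribed.
So ZorM is produced and active.
No repressor is bound and ZorM is active, so *quvR* is transcribed.
→ *quvR* is ON.
Maltulose is absent, so FubJ is active.
Mevalonate is absent, so FenB is active.
Activator FubJ is present, so *kepW* is transcribed.
→ *kepW* is ON.
Indole is absent, so SibR is inactive.
With no repressor bound, *dovC* is transcribed.
So DovC is produced and active.
MorE is produced constitutively and is active.
Activator DovC is present, so *dovF* is transcribed.
→ *dovF* is ON.
Ni²⁺ is absent, so ElnJ is inactive.
With no repressor bound, *sovW* is transcribed.
→ *sovW* is ON.
4 of the 4 genes are transcribed.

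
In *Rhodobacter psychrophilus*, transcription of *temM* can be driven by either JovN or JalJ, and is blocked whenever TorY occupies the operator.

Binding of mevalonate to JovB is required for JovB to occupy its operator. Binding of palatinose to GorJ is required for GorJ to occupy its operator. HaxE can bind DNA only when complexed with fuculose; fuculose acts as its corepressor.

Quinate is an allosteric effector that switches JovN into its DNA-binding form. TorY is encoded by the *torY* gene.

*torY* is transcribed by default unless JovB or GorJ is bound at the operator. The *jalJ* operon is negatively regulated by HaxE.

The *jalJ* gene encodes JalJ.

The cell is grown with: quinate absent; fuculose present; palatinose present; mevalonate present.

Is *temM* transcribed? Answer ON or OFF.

Quinate is absent, so JovN is inactive.
Mevalonate is present, so JovB is active.
Palatinose is present, so GorJ is active.
With repressor JovB bound, *torY* is not transcribed.
So TorY is not produced.
Fuculose is present, so HaxE is active.
With repressor HaxE bound, *jalJ* is not transcribed.
So JalJ is not produced.
No activator is available at the *temM* promoter, so *temM* is not transcribed.

OFF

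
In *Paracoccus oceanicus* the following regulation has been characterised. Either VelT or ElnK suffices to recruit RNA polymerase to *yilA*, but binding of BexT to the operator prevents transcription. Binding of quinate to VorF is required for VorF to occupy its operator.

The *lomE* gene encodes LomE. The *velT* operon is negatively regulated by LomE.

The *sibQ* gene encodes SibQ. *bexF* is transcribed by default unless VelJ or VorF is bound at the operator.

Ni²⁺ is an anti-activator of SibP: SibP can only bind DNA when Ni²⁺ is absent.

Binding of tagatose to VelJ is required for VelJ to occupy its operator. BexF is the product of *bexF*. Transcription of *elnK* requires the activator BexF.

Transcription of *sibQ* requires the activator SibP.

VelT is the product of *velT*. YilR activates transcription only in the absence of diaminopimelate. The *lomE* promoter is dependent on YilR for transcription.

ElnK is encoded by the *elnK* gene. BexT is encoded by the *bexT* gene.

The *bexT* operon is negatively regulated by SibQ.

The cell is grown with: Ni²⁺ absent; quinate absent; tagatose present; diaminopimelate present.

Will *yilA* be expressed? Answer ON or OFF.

Diaminopimelate is present, so YilR is inactive.
Required activator YilR is absent, so *lomE* is not transcribed.
So LomE is not produced.
With no repressor bound, *velT* is transcribed.
So VelT is produced and active.
Tagatose is present, so VelJ is active.
Quinate is absent, so VorF is inactive.
With repressor VelJ bound, *bexF* is not transcribed.
So BexF is not produced.
Required activator BexF is absent, so *elnK* is not transcribed.
So ElnK is not produced.
Ni²⁺ is absent, so SibP is active.
No repressor is bound and SibP is active, so *sibQ* is transcribed.
So SibQ is produced and active.
With repressor SibQ bound, *bexT* is not transcribed.
So BexT is not produced.
Activator VelT is present, so *yilA* is transcribed.

ON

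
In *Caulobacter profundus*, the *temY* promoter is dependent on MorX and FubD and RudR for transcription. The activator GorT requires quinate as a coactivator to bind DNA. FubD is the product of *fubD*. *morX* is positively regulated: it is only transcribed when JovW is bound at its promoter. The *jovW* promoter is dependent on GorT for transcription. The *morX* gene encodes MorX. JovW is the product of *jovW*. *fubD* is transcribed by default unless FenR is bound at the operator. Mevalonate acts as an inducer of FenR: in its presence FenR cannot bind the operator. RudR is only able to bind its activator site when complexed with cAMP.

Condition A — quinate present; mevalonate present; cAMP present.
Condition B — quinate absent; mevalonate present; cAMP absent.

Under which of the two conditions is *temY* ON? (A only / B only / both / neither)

A only

Condition A:
Quinate is present, so GorT is active.
No repressor is bound and GorT is active, so *jovW* is transcribed.
So JovW is produced and active.
No repressor is bound and JovW is active, so *morX* is transcribed.
So MorX is produced and active.
Mevalonate is present, so FenR is inactive.
With no repressor bound, *fubD* is transcribed.
So FubD is produced and active.
cAMP is present, so RudR is active.
No repressor is bound and MorX and FubD and RudR are active, so *temY* is transcribed.
→ *temY* is ON in A.
Condition B:
Quinate is absent, so GorT is inactive.
Required activator GorT is absent, so *jovW* is not transcribed.
So JovW is not produced.
Required activator JovW is absent, so *morX* is not transcribed.
So MorX is not produced.
Mevalonate is present, so FenR is inactive.
With no repressor bound, *fubD* is transcribed.
So FubD is produced and active.
cAMP is absent, so RudR is inactive.
Required activator MorX is absent, so *temY* is not transcribed.
→ *temY* is OFF in B.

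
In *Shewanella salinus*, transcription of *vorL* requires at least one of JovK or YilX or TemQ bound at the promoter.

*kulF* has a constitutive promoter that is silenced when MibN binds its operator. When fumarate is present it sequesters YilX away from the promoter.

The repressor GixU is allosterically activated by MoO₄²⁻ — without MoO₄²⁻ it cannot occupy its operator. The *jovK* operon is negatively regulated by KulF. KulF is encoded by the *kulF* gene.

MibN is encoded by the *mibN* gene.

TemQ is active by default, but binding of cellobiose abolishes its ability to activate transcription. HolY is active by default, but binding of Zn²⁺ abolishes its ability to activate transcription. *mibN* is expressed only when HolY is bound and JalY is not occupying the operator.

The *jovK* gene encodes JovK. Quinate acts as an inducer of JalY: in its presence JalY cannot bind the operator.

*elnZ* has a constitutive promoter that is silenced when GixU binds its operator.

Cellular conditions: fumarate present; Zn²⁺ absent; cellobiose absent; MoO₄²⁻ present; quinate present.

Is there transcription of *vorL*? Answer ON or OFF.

ON

Quinate is present, so JalY is inactive.
Zn²⁺ is absent, so HolY is active.
No repressor is bound and HolY is active, so *mibN* is transcribed.
So MibN is produced and active.
With repressor MibN bound, *kulF* is not transcribed.
So KulF is not produced.
With no repressor bound, *jovK* is transcribed.
So JovK is produced and active.
Fumarate is present, so YilX is inactive.
Cellobiose is absent, so TemQ is active.
Activator JovK is present, so *vorL* is transcribed.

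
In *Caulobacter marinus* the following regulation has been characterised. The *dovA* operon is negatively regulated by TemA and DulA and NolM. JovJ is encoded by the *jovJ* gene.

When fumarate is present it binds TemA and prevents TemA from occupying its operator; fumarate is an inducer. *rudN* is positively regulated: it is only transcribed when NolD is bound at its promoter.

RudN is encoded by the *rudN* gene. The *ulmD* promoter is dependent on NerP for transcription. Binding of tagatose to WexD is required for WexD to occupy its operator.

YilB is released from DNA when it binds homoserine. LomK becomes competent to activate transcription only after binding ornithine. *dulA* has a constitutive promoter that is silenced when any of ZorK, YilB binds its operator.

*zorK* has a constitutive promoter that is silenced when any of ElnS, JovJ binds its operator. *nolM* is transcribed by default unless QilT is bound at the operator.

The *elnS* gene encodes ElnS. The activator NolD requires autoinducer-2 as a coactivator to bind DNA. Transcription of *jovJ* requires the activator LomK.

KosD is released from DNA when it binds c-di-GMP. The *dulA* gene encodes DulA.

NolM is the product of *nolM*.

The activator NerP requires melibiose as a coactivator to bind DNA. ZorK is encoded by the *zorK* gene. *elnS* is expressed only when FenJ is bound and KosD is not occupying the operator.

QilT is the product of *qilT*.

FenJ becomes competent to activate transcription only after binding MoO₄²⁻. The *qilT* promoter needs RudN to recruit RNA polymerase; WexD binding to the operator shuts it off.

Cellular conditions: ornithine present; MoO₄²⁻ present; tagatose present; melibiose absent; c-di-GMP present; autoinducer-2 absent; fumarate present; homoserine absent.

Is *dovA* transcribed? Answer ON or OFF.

OFF

Fumarate is present, so TemA is inactive.
MoO₄²⁻ is present, so FenJ is active.
c-di-GMP is present, so KosD is inactive.
No repressor is bound and FenJ is active, so *elnS* is transcribed.
So ElnS is produced and active.
Ornithine is present, so LomK is active.
No repressor is bound and LomK is active, so *jovJ* is transcribed.
So JovJ is produced and active.
With repressor ElnS bound, *zorK* is not transcribed.
So ZorK is not produced.
Homoserine is absent, so YilB is active.
With repressor YilB bound, *dulA* is not transcribed.
So DulA is not produced.
Tagatose is present, so WexD is active.
Autoinducer-2 is absent, so NolD is inactive.
Required activator NolD is absent, so *rudN* is not transcribed.
So RudN is not produced.
With repressor WexD bound, *qilT* is not transcribed.
So QilT is not produced.
With no repressor bound, *nolM* is transcribed.
So NolM is produced and active.
With repressor NolM bound, *dovA* is not transcribed.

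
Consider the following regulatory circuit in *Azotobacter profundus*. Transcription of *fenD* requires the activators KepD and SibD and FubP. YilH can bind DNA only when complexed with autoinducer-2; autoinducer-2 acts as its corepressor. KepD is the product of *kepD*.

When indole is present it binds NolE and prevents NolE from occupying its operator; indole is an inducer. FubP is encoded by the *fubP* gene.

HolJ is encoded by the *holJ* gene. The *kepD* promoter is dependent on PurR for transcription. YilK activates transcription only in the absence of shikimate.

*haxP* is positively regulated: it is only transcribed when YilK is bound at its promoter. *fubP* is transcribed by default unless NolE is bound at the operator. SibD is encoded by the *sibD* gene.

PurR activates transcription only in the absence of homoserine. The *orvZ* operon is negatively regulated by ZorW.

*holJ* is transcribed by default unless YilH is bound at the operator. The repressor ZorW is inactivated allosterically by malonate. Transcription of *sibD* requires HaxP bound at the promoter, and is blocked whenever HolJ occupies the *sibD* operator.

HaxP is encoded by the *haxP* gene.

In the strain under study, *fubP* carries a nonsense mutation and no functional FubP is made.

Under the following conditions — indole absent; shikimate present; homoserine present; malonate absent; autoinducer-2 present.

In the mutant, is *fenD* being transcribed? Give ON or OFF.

OFF

Homoserine is present, so PurR is inactive.
Required activator PurR is absent, so *kepD* is not transcribed.
So KepD is not produced.
Shikimate is present, so YilK is inactive.
Required activator YilK is absent, so *haxP* is not transcribed.
So HaxP is not produced.
Autoinducer-2 is present, so YilH is active.
With repressor YilH bound, *holJ* is not transcribed.
So HolJ is not produced.
Required activator HaxP is absent, so *sibD* is not transcribed.
So SibD is not produced.
FubP is non-functional in this strain, so it has no effect.
Required activator KepD is absent, so *fenD* is not transcribed.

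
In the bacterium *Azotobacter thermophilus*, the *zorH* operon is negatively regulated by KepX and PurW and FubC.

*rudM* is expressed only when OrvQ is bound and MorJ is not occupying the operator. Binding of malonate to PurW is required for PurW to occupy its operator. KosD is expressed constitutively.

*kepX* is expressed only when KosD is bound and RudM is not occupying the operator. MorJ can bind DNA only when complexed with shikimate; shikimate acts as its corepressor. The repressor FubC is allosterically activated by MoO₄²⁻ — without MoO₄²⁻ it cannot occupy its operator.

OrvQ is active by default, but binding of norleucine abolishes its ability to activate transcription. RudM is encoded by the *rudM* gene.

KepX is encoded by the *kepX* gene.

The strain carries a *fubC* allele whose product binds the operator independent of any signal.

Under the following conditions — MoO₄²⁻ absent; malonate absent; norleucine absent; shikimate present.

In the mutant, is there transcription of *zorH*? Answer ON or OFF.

Shikimate is present, so MorJ is active.
Norleucine is absent, so OrvQ is active.
With repressor MorJ bound, *rudM* is not transcribed.
So RudM is not produced.
KosD is produced constitutively and is active.
No repressor is bound and KosD is active, so *kepX* is transcribed.
So KepX is produced and active.
Malonate is absent, so PurW is inactive.
FubC is constitutively active in this strain.
With repressor KepX bound, *zorH* is not transcribed.

OFF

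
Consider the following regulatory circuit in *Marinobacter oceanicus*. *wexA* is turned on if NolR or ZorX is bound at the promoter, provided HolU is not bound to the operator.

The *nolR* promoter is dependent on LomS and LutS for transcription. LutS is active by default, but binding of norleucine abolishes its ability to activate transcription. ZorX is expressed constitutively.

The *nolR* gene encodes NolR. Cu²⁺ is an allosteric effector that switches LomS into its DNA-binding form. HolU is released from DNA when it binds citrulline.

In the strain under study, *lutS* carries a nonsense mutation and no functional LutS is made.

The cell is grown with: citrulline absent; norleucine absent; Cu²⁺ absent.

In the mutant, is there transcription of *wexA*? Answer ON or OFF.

OFF

Cu²⁺ is absent, so LomS is inactive.
LutS is non-functional in this strain, so it has no effect.
Required activator LomS is absent, so *nolR* is not transcribed.
So NolR is not produced.
Citrulline is absent, so HolU is active.
ZorX is produced constitutively and is active.
With repressor HolU bound, *wexA* is not transcribed.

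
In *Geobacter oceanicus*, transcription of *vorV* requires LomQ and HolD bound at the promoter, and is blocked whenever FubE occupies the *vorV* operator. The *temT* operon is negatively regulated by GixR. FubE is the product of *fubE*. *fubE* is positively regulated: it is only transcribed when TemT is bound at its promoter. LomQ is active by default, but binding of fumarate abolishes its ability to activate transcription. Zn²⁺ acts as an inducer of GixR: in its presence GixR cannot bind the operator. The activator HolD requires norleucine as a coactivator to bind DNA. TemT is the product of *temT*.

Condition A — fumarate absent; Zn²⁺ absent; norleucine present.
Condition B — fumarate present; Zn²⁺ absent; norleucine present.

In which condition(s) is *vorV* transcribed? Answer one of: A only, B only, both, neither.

Condition A:
Fumarate is absent, so LomQ is active.
Zn²⁺ is absent, so GixR is active.
With repressor GixR bound, *temT* is not transcribed.
So TemT is not produced.
Required activator TemT is absent, so *fubE* is not transcribed.
So FubE is not produced.
Norleucine is present, so HolD is active.
No repressor is bound and LomQ and HolD are active, so *vorV* is transcribed.
→ *vorV* is ON in A.
Condition B:
Fumarate is present, so LomQ is inactive.
Zn²⁺ is absent, so GixR is active.
With repressor GixR bound, *temT* is not transcribed.
So TemT is not produced.
Required activator TemT is absent, so *fubE* is not transcribed.
So FubE is not produced.
Norleucine is present, so HolD is active.
Required activator LomQ is absent, so *vorV* is not transcribed.
→ *vorV* is OFF in B.

A only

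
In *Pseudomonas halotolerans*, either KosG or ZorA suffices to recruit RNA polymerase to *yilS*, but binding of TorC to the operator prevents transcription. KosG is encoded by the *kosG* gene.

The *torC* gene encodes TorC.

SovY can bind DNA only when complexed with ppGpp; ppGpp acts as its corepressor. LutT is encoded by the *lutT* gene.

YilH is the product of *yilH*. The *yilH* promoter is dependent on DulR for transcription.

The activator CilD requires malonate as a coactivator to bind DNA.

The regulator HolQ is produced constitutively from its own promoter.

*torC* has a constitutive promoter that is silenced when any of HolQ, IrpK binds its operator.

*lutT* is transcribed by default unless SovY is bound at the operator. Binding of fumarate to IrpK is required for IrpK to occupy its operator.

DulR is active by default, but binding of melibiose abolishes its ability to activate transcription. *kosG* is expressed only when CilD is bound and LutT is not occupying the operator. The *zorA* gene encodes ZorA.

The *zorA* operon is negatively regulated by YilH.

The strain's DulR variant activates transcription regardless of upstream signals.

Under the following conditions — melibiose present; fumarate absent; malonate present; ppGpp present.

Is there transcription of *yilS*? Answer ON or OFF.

Malonate is present, so CilD is active.
ppGpp is present, so SovY is active.
With repressor SovY bound, *lutT* is not transcribed.
So LutT is not produced.
No repressor is bound and CilD is active, so *kosG* is transcribed.
So KosG is produced and active.
HolQ is produced constitutively and is active.
Fumarate is absent, so IrpK is inactive.
With repressor HolQ bound, *torC* is not transcribed.
So TorC is not produced.
DulR is constitutively active in this strain.
No repressor is bound and DulR is active, so *yilH* is transcribed.
So YilH is produced and active.
With repressor YilH bound, *zorA* is not transcribed.
So ZorA is not produced.
Activator KosG is present, so *yilS* is transcribed.

ON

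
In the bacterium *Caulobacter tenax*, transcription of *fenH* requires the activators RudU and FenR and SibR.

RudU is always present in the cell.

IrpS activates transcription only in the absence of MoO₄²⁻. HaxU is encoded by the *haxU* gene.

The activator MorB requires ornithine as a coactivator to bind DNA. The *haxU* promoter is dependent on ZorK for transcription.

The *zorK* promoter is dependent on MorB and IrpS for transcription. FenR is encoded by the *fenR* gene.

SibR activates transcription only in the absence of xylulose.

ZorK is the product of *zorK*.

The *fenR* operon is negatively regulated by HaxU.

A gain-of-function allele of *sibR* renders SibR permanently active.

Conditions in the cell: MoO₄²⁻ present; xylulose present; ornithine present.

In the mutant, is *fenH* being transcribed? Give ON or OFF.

RudU is produced constitutively and is active.
Ornithine is present, so MorB is active.
MoO₄²⁻ is present, so IrpS is inactive.
Required activator IrpS is absent, so *zorK* is not transcribed.
So ZorK is not produced.
Required activator ZorK is absent, so *haxU* is not transcribed.
So HaxU is not produced.
With no repressor bound, *fenR* is transcribed.
So FenR is produced and active.
SibR is constitutively active in this strain.
No repressor is bound and RudU and FenR and SibR are active, so *fenH* is transcribed.

ON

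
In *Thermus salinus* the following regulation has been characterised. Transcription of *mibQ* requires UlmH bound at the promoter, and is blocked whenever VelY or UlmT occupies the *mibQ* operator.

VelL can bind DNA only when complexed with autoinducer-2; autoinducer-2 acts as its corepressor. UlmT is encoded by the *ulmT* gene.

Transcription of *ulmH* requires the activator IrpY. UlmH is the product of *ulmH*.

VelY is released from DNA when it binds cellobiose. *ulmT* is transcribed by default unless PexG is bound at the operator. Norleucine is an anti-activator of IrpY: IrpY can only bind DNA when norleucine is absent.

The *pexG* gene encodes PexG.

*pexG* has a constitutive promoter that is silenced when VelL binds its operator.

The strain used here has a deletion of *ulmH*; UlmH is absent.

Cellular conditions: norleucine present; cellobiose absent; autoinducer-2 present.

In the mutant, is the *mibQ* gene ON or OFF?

UlmH is non-functional in this strain, so it has no effect.
Cellobiose is absent, so VelY is active.
Autoinducer-2 is present, so VelL is active.
With repressor VelL bound, *pexG* is not transcribed.
So PexG is not produced.
With no repressor bound, *ulmT* is transcribed.
So UlmT is produced and active.
With repressor VelY bound, *mibQ* is not transcribed.

OFF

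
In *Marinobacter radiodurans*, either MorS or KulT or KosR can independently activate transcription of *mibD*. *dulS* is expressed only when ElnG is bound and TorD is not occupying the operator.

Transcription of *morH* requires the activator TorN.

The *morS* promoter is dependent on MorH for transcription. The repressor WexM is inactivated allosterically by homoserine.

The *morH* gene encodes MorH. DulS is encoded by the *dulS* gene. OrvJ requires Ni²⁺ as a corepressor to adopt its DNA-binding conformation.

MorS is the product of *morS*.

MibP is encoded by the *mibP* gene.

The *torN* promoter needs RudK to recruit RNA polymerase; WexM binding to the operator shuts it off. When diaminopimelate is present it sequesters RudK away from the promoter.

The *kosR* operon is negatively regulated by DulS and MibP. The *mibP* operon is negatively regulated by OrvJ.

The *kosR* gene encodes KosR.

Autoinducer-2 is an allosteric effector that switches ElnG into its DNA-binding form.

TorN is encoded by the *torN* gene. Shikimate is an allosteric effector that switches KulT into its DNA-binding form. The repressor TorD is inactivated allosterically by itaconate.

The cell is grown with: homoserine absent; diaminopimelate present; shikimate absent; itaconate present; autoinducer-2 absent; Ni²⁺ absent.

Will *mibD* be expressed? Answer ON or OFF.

OFF

Homoserine is absent, so WexM is active.
Diaminopimelate is present, so RudK is inactive.
With repressor WexM bound, *torN* is not transcribed.
So TorN is not produced.
Required activator TorN is absent, so *morH* is not transcribed.
So MorH is not produced.
Required activator MorH is absent, so *morS* is not transcribed.
So MorS is not produced.
Shikimate is absent, so KulT is inactive.
Autoinducer-2 is absent, so ElnG is inactive.
Itaconate is present, so TorD is inactive.
Required activator ElnG is absent, so *dulS* is not transcribed.
So DulS is not produced.
Ni²⁺ is absent, so OrvJ is inactive.
With no repressor bound, *mibP* is transcribed.
So MibP is produced and active.
With repressor MibP bound, *kosR* is not transcribed.
So KosR is not produced.
No activator is available at the *mibD* promoter, so *mibD* is not transcribed.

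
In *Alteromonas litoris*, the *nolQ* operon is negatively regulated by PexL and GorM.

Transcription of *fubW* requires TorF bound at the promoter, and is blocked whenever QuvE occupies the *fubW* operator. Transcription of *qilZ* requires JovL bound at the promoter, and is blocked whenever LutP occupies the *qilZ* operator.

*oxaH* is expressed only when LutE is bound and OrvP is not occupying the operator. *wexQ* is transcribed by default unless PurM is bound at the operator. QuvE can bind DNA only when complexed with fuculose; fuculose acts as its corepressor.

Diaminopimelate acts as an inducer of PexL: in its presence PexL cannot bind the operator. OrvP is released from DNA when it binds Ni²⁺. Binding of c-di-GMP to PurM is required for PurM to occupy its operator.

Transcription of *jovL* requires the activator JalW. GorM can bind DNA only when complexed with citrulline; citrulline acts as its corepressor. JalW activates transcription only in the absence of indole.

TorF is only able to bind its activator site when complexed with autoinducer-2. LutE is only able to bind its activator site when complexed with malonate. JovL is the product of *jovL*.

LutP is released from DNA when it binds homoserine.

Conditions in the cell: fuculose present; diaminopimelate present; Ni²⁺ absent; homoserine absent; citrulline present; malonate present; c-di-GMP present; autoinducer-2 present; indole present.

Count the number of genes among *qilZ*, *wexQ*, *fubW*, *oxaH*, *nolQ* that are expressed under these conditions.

Indole is present, so JalW is inactive.
Required activator JalW is absent, so *jovL* is not transcribed.
So JovL is not produced.
Homoserine is absent, so LutP is active.
With repressor LutP bound, *qilZ* is not transcribed.
→ *qilZ* is OFF.
c-di-GMP is present, so PurM is active.
With repressor PurM bound, *wexQ* is not transcribed.
→ *wexQ* is OFF.
Autoinducer-2 is present, so TorF is active.
Fuculose is present, so QuvE is active.
With repressor QuvE bound, *fubW* is not transcribed.
→ *fubW* is OFF.
Malonate is present, so LutE is active.
Ni²⁺ is absent, so OrvP is active.
With repressor OrvP bound, *oxaH* is not transcribed.
→ *oxaH* is OFF.
Diaminopimelate is present, so PexL is inactive.
Citrulline is present, so GorM is active.
With repressor GorM bound, *nolQ* is not transcribed.
→ *nolQ* is OFF.
0 of the 5 genes are transcribed.

0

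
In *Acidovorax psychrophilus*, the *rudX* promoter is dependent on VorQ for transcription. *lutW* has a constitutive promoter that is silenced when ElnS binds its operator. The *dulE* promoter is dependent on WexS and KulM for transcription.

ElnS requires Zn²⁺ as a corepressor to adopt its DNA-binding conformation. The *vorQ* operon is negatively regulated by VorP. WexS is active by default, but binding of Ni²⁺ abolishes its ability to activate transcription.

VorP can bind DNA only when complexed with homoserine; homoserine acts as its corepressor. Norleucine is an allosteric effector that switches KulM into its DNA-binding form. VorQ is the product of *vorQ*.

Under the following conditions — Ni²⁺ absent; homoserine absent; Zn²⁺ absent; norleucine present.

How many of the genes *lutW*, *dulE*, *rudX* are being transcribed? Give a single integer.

Zn²⁺ is absent, so ElnS is inactive.
With no repressor bound, *lutW* is transcribed.
→ *lutW* is ON.
Ni²⁺ is absent, so WexS is active.
Norleucine is present, so KulM is active.
No repressor is bound and WexS and KulM are active, so *dulE* is transcribed.
→ *dulE* is ON.
Homoserine is absent, so VorP is inactive.
With no repressor bound, *vorQ* is transcribed.
So VorQ is produced and active.
No repressor is bound and VorQ is active, so *rudX* is transcribed.
→ *rudX* is ON.
3 of the 3 genes are transcribed.

3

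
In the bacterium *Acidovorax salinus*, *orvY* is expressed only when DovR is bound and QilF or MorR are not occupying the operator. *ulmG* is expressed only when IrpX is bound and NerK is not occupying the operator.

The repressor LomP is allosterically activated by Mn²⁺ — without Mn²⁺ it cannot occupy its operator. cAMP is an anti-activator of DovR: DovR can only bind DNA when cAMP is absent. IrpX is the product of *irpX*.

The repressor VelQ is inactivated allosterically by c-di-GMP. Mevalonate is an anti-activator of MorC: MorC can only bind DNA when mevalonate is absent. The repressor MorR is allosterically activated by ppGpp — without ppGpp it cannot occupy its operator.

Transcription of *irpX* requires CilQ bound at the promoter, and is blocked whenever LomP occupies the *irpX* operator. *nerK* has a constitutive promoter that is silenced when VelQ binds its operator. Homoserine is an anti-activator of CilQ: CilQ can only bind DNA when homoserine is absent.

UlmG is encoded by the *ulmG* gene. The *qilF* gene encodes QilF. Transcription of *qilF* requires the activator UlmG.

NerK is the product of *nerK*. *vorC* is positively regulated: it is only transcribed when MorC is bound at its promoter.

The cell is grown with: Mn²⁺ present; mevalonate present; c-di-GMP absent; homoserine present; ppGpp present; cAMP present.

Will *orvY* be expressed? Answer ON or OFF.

cAMP is present, so DovR is inactive.
c-di-GMP is absent, so VelQ is active.
With repressor VelQ bound, *nerK* is not transcribed.
So NerK is not produced.
Mn²⁺ is present, so LomP is active.
Homoserine is present, so CilQ is inactive.
With repressor LomP bound, *irpX* is not transcribed.
So IrpX is not produced.
Required activator IrpX is absent, so *ulmG* is not transcribed.
So UlmG is not produced.
Required activator UlmG is absent, so *qilF* is not transcribed.
So QilF is not produced.
ppGpp is present, so MorR is active.
With repressor MorR bound, *orvY* is not transcribed.

OFF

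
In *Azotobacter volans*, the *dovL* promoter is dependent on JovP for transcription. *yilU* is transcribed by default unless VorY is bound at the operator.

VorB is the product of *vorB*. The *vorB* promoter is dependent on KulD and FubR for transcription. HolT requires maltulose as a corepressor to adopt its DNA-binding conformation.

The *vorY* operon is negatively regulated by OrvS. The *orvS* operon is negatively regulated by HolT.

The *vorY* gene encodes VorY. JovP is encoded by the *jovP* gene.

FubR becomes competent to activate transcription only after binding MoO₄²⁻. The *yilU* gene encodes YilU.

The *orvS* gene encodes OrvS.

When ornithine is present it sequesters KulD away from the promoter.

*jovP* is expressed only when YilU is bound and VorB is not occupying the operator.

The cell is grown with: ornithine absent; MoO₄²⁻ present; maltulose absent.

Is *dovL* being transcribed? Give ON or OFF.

Maltulose is absent, so HolT is inactive.
With no repressor bound, *orvS* is transcribed.
So OrvS is produced and active.
With repressor OrvS bound, *vorY* is not transcribed.
So VorY is not produced.
With no repressor bound, *yilU* is transcribed.
So YilU is produced and active.
Ornithine is absent, so KulD is active.
MoO₄²⁻ is present, so FubR is active.
No repressor is bound and KulD and FubR are active, so *vorB* is transcribed.
So VorB is produced and active.
With repressor VorB bound, *jovP* is not transcribed.
So JovP is not produced.
Required activator JovP is absent, so *dovL* is not transcribed.

OFF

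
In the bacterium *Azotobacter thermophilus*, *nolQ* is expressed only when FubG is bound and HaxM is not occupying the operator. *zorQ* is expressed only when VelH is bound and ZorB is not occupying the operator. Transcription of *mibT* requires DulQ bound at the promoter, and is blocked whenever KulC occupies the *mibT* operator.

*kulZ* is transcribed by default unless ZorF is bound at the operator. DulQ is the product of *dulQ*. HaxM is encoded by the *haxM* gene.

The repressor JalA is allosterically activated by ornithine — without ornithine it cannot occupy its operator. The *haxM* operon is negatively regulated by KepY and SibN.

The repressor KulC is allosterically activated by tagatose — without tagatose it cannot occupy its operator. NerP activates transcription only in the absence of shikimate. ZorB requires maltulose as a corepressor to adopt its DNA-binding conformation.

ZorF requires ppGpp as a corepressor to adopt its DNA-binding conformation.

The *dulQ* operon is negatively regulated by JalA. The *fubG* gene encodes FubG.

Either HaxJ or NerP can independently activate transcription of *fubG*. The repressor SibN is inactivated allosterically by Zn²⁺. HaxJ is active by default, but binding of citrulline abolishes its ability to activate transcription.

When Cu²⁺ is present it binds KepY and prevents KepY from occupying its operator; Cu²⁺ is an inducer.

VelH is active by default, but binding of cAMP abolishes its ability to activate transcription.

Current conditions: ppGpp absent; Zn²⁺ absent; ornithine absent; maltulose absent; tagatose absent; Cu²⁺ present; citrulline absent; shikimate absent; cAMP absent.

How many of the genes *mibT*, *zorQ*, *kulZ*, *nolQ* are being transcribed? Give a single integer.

Ornithine is absent, so JalA is inactive.
With no repressor bound, *dulQ* is transcribed.
So DulQ is produced and active.
Tagatose is absent, so KulC is inactive.
No repressor is bound and DulQ is active, so *mibT* is transcribed.
→ *mibT* is ON.
Maltulose is absent, so ZorB is inactive.
cAMP is absent, so VelH is active.
No repressor is bound and VelH is active, so *zorQ* is transcribed.
→ *zorQ* is ON.
ppGpp is absent, so ZorF is inactive.
With no repressor bound, *kulZ* is transcribed.
→ *kulZ* is ON.
Citrulline is absent, so HaxJ is active.
Shikimate is absent, so NerP is active.
Activator HaxJ is present, so *fubG* is transcribed.
So FubG is produced and active.
Cu²⁺ is present, so KepY is inactive.
Zn²⁺ is absent, so SibN is active.
With repressor SibN bound, *haxM* is not transcribed.
So HaxM is not produced.
No repressor is bound and FubG is active, so *nolQ* is transcribed.
→ *nolQ* is ON.
4 of the 4 genes are transcribed.

4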